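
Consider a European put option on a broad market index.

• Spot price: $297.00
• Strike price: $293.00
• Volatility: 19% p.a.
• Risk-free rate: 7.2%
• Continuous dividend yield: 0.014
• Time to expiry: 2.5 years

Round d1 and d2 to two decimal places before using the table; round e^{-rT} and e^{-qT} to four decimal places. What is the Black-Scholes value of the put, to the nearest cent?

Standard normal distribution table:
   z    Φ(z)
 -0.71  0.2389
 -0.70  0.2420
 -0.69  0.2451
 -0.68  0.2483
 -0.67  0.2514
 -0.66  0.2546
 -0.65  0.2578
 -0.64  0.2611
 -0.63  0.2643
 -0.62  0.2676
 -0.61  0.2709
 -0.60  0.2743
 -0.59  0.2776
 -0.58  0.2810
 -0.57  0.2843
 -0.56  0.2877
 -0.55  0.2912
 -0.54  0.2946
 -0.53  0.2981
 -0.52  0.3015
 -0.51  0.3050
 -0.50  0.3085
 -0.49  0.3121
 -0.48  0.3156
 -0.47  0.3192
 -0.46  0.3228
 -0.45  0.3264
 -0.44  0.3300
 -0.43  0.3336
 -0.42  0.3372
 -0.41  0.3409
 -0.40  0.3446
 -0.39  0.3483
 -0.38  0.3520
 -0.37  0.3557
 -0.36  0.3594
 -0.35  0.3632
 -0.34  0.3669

T = 2.5;  σ√T = 0.3004
d₁ = [ln(297/293) + (0.072 − 0.014 + 0.19²/2)·2.5] / 0.3004 = [0.0136 + 0.1901] / 0.3004 = 0.6780 ⇒ 0.68
d₂ = d₁ − σ√T = 0.6780 − 0.3004 = 0.3776 ⇒ 0.38
exp(−qT) = exp(−0.014·2.5) = 0.9656;  exp(−rT) = exp(−0.072·2.5) = 0.8353
N(−d₂) = N(-0.38) = 0.3520;  N(−d₁) = N(-0.68) = 0.2483
P = 293·0.8353·0.3520 − 297·0.9656·0.2483 = 86.1495 − 71.2083 = 14.9412

$14.94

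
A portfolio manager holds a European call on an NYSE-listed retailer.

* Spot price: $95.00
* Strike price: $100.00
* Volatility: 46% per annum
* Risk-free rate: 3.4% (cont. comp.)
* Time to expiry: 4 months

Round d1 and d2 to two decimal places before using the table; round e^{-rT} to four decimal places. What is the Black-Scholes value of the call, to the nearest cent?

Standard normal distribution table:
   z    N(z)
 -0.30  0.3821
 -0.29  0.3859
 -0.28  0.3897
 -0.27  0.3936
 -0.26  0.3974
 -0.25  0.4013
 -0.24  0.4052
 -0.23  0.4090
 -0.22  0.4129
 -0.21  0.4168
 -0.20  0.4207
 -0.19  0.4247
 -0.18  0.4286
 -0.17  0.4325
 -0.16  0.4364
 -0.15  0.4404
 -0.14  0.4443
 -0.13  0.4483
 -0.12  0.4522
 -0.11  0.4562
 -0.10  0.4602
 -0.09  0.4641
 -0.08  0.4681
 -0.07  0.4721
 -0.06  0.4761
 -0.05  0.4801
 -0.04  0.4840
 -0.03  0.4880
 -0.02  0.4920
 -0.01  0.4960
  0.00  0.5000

T = 0.3333;  σ√T = 0.2656
d₁ = [ln(95/100) + (0.034 + ½·0.46²)·0.3333] / (σ√T) = (-0.0513 + 0.0466) / 0.2656 = -0.0177 ≈ -0.02
d₂ = -0.0177 − 0.2656 = -0.2833 ≈ -0.28
e^(−rT) = e^(−0.034·0.3333) = 0.9887
N(d₁) = N(-0.02) = 0.4920;  N(d₂) = N(-0.28) = 0.3897
C = 95·0.4920 − 100·0.9887·0.3897 = 46.7400 − 38.5296 = 8.2104

$8.21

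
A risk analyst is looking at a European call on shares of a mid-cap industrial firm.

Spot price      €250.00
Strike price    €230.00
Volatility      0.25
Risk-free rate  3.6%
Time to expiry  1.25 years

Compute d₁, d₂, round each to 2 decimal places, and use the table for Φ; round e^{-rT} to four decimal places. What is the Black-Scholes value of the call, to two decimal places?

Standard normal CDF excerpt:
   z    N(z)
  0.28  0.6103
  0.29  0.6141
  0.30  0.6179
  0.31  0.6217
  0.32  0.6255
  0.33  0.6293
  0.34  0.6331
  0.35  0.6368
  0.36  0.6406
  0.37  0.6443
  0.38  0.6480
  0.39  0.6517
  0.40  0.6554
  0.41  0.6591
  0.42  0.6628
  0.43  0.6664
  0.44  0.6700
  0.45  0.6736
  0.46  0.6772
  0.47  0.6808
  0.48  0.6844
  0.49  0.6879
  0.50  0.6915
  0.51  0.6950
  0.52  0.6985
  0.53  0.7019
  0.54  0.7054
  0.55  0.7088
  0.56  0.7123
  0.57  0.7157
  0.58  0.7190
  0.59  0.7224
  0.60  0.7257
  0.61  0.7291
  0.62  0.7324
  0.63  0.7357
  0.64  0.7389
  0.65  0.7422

€43.89

σ√T = 0.25 × 1.1180 = 0.2795
d₁ = [ln(250/230) + (0.036 + 0.25²/2)·1.25] / 0.2795 = [0.0834 + 0.0841] / 0.2795 = 0.5991 ≈ 0.60
d₂ = d₁ − σ√T = 0.5991 − 0.2795 = 0.3196 ≈ 0.32
e^(−rT) = e^(−0.036·1.25) = 0.9560
N(d₁) = N(0.60) = 0.7257;  N(d₂) = N(0.32) = 0.6255
C = 250·0.7257 − 230·0.9560·0.6255 = 181.4250 − 137.5349 = 43.8901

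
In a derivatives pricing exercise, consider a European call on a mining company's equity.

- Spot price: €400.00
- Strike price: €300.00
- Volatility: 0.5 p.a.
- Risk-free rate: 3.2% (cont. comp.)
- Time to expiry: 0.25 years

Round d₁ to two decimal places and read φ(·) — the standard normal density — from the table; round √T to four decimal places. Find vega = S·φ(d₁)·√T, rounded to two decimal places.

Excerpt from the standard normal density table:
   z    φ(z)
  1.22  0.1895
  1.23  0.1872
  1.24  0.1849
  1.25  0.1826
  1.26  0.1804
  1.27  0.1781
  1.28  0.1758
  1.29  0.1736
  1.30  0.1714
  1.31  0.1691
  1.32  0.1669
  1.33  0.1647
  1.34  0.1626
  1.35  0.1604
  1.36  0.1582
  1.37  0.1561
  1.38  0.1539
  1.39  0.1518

σ√T = 0.5·√0.25 = 0.2500
d₁ = [ln(400/300) + (0.032 + 0.5²/2)·0.25] / 0.2500 = [0.2877 + 0.0393] / 0.2500 = 1.3077 → 1.31
√T = √0.25 = 0.5000
φ(d₁) = φ(1.31) = 0.1691
vega = S·φ(d₁)·√T = 400·0.1691·0.5000 = 33.8200

33.82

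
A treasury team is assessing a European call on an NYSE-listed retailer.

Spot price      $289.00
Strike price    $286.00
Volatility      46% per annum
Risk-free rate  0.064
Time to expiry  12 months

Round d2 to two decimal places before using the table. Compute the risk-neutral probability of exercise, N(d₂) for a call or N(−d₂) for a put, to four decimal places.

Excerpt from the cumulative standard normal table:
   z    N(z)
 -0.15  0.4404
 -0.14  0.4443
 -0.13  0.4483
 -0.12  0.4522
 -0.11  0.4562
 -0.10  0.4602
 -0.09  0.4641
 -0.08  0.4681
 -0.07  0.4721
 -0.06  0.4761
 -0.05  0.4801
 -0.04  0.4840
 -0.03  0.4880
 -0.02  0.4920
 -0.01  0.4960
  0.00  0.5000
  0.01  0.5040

σ√T = 0.46·√1 = 0.4600
d₁ = [ln(289/286) + (0.064 + 0.46²/2)·1] / 0.4600 = [0.0104 + 0.1698] / 0.4600 = 0.3918 which rounds to 0.39
d₂ = d₁ − σ√T = 0.3918 − 0.4600 = -0.0682 which rounds to -0.07
Pr(exercise) under Q = N(d₂) = 0.4721

0.4721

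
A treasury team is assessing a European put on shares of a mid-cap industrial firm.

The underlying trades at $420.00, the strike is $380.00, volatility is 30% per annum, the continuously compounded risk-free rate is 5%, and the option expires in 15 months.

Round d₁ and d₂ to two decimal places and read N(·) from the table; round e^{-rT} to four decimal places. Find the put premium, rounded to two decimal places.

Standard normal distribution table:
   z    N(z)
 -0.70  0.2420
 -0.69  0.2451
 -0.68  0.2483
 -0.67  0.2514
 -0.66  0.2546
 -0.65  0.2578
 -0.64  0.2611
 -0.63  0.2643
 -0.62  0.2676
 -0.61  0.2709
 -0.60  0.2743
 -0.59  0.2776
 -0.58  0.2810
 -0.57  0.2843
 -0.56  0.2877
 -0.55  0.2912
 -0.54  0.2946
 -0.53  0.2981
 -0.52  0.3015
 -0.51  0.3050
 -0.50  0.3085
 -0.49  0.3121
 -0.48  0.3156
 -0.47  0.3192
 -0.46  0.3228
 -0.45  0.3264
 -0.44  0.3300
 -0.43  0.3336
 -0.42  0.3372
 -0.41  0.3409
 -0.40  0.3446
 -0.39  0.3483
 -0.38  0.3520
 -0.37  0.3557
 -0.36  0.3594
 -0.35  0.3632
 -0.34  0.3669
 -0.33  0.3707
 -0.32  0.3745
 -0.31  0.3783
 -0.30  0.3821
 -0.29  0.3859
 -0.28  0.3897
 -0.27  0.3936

$25.41

σ√T = 0.3 × 1.1180 = 0.3354
d₁ = [ln(420/380) + (0.05 + 0.3²/2)·1.25] / 0.3354 = [0.1001 + 0.1187] / 0.3354 = 0.6524 → 0.65
d₂ = d₁ − σ√T = 0.6524 − 0.3354 = 0.3170 → 0.32
exp(−rT) = exp(−0.05·1.25) = 0.9394
N(−d₂) = N(-0.32) = 0.3745;  N(−d₁) = N(-0.65) = 0.2578
P = 380·0.9394·0.3745 − 420·0.2578 = 133.6860 − 108.2760 = 25.4100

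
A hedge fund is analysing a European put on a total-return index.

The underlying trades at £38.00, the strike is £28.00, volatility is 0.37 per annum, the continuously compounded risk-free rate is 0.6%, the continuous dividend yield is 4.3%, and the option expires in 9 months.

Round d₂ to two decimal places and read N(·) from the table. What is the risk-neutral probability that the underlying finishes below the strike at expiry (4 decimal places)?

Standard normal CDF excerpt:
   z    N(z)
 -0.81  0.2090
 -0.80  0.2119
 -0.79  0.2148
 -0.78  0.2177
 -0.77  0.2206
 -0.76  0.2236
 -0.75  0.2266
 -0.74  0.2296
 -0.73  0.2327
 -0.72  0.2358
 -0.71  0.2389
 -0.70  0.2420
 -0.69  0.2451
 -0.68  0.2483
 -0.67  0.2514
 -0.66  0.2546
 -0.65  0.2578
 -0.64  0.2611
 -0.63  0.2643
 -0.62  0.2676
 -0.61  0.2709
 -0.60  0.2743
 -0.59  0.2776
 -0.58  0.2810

0.2389

σ√T = 0.37·√0.75 = 0.3204
d₁ = [ln(38/28) + (0.006 − 0.043 + 0.37²/2)·0.75] / 0.3204 = [0.3054 + 0.0236] / 0.3204 = 1.0267 ⇒ 1.03
d₂ = d₁ − σ√T = 1.0267 − 0.3204 = 0.7062 ⇒ 0.71
Pr(exercise) under Q = N(−d₂) = N(-0.71) = 0.2389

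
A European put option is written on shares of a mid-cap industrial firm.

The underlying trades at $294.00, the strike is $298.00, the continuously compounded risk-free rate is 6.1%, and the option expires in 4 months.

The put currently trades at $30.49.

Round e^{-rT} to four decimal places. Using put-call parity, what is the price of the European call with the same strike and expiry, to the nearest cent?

e^(−rT) = e^(−0.061·0.3333) = 0.9799
Put-call parity: C − P = S − K·e^(−rT) = 294 − 298·0.9799 = 294 − 292.0102 = 1.9898
C = P + (C − P) = 30.49 + (1.9898) = 32.4798

$32.48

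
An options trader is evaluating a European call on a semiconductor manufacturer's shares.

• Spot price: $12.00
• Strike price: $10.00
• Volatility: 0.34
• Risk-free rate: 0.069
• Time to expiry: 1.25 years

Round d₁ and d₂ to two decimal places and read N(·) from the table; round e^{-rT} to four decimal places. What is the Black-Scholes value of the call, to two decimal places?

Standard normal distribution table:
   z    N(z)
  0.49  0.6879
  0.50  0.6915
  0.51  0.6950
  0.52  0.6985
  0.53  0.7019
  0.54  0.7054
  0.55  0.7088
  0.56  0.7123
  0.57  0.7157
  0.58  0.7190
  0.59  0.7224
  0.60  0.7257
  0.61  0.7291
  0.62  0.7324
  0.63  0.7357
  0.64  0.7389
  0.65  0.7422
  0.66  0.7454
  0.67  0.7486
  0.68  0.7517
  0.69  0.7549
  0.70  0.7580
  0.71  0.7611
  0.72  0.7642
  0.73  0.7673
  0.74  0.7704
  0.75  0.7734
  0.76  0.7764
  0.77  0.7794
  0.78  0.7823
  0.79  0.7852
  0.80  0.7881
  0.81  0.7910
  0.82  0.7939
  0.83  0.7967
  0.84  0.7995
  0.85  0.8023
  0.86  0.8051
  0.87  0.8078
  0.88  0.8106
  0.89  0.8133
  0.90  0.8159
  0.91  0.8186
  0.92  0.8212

$3.38

σ√T = 0.34 × 1.1180 = 0.3801
d₁ = [ln(12/10) + (0.069 + 0.34²/2)·1.25] / 0.3801 = [0.1823 + 0.1585] / 0.3801 = 0.8966 which rounds to 0.90
d₂ = d₁ − σ√T = 0.8966 − 0.3801 = 0.5165 which rounds to 0.52
exp(−rT) = exp(−0.069·1.25) = 0.9174
N(d₁) = N(0.90) = 0.8159;  N(d₂) = N(0.52) = 0.6985
C = 12·0.8159 − 10·0.9174·0.6985 = 9.7908 − 6.4080 = 3.3828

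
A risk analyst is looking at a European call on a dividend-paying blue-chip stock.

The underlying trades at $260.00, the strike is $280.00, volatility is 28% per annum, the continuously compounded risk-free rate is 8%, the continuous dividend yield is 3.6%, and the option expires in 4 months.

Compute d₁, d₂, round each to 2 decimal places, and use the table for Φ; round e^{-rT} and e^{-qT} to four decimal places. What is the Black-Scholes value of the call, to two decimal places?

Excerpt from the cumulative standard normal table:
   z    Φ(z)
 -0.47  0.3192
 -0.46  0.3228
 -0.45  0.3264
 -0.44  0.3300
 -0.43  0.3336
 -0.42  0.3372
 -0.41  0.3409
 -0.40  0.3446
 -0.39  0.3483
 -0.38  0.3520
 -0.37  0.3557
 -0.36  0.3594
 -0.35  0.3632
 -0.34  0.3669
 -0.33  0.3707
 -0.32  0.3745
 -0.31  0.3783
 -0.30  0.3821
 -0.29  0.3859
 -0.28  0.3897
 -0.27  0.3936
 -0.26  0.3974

σ√T = 0.28 × 0.5774 = 0.1617
d₁ = [ln(260/280) + (0.08 − 0.036 + 0.28²/2)·0.3333] / 0.1617 = [-0.0741 + 0.0277] / 0.1617 = -0.2869 ⇒ -0.29
d₂ = d₁ − σ√T = -0.2869 − 0.1617 = -0.4485 ⇒ -0.45
exp(−qT) = exp(−0.036·0.3333) = 0.9881;  exp(−rT) = exp(−0.08·0.3333) = 0.9737
C = 260·0.9881·N(-0.29) − 280·0.9737·N(-0.45) = 260·0.9881·0.3859 − 280·0.9737·0.3264 = 99.1400 − 88.9884 = 10.1516

$10.15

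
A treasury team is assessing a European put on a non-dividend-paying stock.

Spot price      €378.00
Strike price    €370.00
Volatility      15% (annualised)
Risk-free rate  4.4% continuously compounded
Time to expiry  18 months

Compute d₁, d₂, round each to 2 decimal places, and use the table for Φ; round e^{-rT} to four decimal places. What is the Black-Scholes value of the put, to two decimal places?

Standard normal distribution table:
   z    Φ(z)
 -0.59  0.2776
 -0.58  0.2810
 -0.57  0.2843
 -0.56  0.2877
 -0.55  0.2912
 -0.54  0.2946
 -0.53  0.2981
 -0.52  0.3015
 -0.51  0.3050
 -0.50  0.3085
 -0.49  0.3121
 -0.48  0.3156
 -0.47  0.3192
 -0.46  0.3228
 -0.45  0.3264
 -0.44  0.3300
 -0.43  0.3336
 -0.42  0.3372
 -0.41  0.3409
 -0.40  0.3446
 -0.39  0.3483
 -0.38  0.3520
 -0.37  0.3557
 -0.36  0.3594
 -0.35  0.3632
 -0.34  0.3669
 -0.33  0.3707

€14.45

σ√T = 0.15 × 1.2247 = 0.1837
ln(S/K) + (r + σ²/2)T = ln(378/370) + (0.044 + 0.15²/2)·1.5 = 0.0214 + 0.0829 = 0.1043
d₁ = 0.1043 / 0.1837 = 0.5676 which rounds to 0.57
d₂ = d₁ − σ√T = 0.5676 − 0.1837 = 0.3838 which rounds to 0.38
e^(−rT) = e^(−0.044·1.5) = 0.9361
N(−d₂) = N(-0.38) = 0.3520;  N(−d₁) = N(-0.57) = 0.2843
P = 370·0.9361·0.3520 − 378·0.2843 = 121.9177 − 107.4654 = 14.4523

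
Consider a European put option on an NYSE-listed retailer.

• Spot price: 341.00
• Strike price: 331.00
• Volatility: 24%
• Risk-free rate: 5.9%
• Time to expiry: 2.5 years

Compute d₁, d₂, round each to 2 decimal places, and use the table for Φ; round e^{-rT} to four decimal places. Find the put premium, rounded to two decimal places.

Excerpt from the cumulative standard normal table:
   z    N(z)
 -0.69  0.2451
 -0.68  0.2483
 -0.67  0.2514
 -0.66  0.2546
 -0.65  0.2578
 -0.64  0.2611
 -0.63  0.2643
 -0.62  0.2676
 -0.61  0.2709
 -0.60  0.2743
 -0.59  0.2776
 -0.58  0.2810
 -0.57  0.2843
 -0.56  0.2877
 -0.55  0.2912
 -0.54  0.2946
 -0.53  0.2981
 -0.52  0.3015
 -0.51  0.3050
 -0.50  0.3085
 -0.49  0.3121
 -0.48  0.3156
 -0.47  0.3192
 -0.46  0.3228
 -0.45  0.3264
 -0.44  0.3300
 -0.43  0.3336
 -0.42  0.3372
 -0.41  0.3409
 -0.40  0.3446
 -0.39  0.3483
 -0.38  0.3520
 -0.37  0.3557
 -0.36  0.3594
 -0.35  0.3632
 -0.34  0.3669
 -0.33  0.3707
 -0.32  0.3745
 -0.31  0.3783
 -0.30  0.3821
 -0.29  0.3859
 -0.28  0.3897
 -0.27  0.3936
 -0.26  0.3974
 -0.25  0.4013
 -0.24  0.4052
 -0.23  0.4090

σ√T = 0.24·√2.5 = 0.3795
ln(S/K) + (r + σ²/2)T = ln(341/331) + (0.059 + 0.24²/2)·2.5 = 0.0298 + 0.2195 = 0.2493
d₁ = 0.2493 / 0.3795 = 0.6569 → 0.66
d₂ = d₁ − σ√T = 0.6569 − 0.3795 = 0.2774 → 0.28
exp(−rT) = exp(−0.059·2.5) = 0.8629
N(−d₂) = N(-0.28) = 0.3897;  N(−d₁) = N(-0.66) = 0.2546
P = 331·0.8629·0.3897 − 341·0.2546 = 111.3061 − 86.8186 = 24.4875

24.49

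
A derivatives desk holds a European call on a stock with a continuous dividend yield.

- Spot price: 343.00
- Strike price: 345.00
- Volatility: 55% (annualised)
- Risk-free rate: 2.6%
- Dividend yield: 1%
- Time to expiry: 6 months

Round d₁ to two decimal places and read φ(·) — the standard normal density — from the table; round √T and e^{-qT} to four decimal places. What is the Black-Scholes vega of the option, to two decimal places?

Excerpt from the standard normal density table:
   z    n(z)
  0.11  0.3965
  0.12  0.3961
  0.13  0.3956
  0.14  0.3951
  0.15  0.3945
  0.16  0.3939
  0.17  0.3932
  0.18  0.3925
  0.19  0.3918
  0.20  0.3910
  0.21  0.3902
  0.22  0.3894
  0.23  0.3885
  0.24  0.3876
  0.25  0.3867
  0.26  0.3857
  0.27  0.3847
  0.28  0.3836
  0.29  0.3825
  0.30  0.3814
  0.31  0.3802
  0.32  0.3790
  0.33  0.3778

σ√T = 0.55·√0.5 = 0.3889
d₁ = [ln(343/345) + (0.026 − 0.01 + 0.55²/2)·0.5] / 0.3889 = [-0.0058 + 0.0836] / 0.3889 = 0.2001 which rounds to 0.20
√T = √0.5 = 0.7071
φ(d₁) = φ(0.20) = 0.3910
exp(−qT) = exp(−0.01·0.5) = 0.9950
vega = S·exp(−qT)·φ(d₁)·√T = 343·0.9950·0.3910·0.7071 = 94.3571

94.36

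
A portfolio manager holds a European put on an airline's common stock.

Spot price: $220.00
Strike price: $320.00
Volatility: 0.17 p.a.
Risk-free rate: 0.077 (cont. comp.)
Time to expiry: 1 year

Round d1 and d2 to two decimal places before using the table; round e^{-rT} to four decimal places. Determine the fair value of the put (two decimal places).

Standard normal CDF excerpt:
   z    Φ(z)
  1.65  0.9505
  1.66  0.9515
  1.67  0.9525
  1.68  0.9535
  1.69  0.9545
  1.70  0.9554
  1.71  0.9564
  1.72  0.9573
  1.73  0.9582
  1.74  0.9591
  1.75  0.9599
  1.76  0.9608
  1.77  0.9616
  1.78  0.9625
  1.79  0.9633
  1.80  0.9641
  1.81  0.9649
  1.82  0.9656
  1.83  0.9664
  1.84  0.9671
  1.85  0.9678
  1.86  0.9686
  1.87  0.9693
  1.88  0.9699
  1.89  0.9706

$76.99

T = 1;  σ√T = 0.1700
ln(S/K) + (r + σ²/2)T = ln(220/320) + (0.077 + 0.17²/2)·1 = -0.3747 + 0.0915 = -0.2832
d₁ = -0.2832 / 0.1700 = -1.6661 ≈ -1.67
d₂ = d₁ − σ√T = -1.6661 − 0.1700 = -1.8361 ≈ -1.84
exp(−rT) = exp(−0.077·1) = 0.9259
P = 320·0.9259·N(1.84) − 220·N(1.67) = 320·0.9259·0.9671 − 220·0.9525 = 286.5401 − 209.5500 = 76.9901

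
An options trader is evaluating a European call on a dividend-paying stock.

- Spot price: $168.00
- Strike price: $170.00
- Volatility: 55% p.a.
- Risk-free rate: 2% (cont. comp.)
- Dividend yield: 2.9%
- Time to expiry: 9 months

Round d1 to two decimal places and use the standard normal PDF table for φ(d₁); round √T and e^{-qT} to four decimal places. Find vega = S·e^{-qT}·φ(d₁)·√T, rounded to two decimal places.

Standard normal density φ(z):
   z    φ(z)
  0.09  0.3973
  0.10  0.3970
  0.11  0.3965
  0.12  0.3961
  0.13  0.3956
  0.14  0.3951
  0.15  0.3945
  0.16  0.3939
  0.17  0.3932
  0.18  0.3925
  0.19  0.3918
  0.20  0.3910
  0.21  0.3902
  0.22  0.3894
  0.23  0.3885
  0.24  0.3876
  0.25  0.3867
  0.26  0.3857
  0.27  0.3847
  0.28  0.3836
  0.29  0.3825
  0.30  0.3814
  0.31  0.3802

σ√T = 0.55 × 0.8660 = 0.4763
d₁ = [ln(168/170) + (0.02 − 0.029 + ½·0.55²)·0.75] / (σ√T) = (-0.0118 + 0.1067) / 0.4763 = 0.1991 which rounds to 0.20
√T = √0.75 = 0.8660
φ(d₁) = φ(0.20) = 0.3910
e^(−qT) = e^(−0.029·0.75) = 0.9785
vega = S·e^(−qT)·φ(d₁)·√T = 168·0.9785·0.3910·0.8660 = 55.6628

55.66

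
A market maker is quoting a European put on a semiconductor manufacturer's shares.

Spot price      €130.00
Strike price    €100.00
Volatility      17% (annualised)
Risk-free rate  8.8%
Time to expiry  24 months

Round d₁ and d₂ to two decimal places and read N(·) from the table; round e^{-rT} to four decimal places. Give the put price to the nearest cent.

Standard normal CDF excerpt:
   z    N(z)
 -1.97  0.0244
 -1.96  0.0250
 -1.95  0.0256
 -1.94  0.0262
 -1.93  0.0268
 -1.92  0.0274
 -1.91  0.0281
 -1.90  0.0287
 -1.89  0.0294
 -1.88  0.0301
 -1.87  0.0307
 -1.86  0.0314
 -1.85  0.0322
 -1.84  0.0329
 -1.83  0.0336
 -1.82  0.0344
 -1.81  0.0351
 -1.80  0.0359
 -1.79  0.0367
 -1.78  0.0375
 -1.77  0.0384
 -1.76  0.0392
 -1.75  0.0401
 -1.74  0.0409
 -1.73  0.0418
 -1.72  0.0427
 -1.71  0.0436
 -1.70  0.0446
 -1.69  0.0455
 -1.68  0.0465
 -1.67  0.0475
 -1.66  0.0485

€0.33

T = 2;  σ√T = 0.2404
d₁ = [ln(130/100) + (0.088 + 0.17²/2)·2] / 0.2404 = [0.2624 + 0.2049] / 0.2404 = 1.9436 → 1.94
d₂ = d₁ − σ√T = 1.9436 − 0.2404 = 1.7031 → 1.70
e^(−rT) = e^(−0.088·2) = 0.8386
N(−d₂) = N(-1.70) = 0.0446;  N(−d₁) = N(-1.94) = 0.0262
P = 100·0.8386·0.0446 − 130·0.0262 = 3.7402 − 3.4060 = 0.3342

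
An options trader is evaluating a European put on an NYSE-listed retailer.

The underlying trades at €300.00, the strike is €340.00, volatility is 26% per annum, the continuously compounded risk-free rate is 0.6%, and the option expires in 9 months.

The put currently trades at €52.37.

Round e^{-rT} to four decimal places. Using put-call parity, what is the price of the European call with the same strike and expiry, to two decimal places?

€13.90

exp(−rT) = exp(−0.006·0.75) = 0.9955
Put-call parity: C − P = S − K·e^(−rT) = 300 − 340·0.9955 = 300 − 338.4700 = -38.4700
C = P + (C − P) = 52.37 + (-38.4700) = 13.9000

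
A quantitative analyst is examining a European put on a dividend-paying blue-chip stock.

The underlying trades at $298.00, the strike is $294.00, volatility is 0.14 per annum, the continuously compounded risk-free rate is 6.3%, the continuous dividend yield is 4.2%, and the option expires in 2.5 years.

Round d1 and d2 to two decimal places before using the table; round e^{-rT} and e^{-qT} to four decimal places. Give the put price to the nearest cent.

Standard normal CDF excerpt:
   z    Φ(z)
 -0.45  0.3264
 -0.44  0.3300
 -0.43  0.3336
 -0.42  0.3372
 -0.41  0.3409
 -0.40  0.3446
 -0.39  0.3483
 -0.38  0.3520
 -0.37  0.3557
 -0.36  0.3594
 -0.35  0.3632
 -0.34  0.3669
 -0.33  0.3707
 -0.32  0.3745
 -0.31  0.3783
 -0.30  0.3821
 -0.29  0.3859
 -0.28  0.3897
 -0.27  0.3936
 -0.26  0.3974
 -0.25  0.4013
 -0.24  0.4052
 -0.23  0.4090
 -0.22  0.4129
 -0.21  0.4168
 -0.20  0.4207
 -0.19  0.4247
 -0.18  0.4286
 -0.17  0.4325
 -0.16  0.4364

T = 2.5;  σ√T = 0.2214
ln(S/K) + (r − q + σ²/2)T = ln(298/294) + (0.063 − 0.042 + 0.14²/2)·2.5 = 0.0135 + 0.0770 = 0.0905
d₁ = 0.0905 / 0.2214 = 0.4089 → 0.41
d₂ = d₁ − σ√T = 0.4089 − 0.2214 = 0.1875 → 0.19
e^(−qT) = e^(−0.042·2.5) = 0.9003;  e^(−rT) = e^(−0.063·2.5) = 0.8543
P = 294·0.8543·N(-0.19) − 298·0.9003·N(-0.41) = 294·0.8543·0.4247 − 298·0.9003·0.3409 = 106.6694 − 91.4599 = 15.2096

$15.21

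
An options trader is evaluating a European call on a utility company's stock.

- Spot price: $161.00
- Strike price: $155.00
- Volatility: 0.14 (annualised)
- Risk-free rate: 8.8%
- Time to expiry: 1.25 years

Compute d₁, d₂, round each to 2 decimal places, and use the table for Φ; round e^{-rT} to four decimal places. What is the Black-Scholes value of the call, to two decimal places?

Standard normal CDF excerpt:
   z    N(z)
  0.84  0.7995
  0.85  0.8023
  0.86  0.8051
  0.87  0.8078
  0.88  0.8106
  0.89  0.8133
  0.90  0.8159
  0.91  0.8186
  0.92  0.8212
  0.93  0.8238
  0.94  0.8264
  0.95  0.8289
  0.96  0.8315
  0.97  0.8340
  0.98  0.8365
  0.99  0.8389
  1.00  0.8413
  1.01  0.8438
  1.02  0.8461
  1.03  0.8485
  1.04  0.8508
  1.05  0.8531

σ√T = 0.14·√1.25 = 0.1565
ln(S/K) + (r + σ²/2)T = ln(161/155) + (0.088 + 0.14²/2)·1.25 = 0.0380 + 0.1222 = 0.1602
d₁ = 0.1602 / 0.1565 = 1.0237 ≈ 1.02
d₂ = d₁ − σ√T = 1.0237 − 0.1565 = 0.8671 ≈ 0.87
e^(−rT) = e^(−0.088·1.25) = 0.8958
N(d₁) = N(1.02) = 0.8461;  N(d₂) = N(0.87) = 0.8078
C = 161·0.8461 − 155·0.8958·0.8078 = 136.2221 − 112.1622 = 24.0599

$24.06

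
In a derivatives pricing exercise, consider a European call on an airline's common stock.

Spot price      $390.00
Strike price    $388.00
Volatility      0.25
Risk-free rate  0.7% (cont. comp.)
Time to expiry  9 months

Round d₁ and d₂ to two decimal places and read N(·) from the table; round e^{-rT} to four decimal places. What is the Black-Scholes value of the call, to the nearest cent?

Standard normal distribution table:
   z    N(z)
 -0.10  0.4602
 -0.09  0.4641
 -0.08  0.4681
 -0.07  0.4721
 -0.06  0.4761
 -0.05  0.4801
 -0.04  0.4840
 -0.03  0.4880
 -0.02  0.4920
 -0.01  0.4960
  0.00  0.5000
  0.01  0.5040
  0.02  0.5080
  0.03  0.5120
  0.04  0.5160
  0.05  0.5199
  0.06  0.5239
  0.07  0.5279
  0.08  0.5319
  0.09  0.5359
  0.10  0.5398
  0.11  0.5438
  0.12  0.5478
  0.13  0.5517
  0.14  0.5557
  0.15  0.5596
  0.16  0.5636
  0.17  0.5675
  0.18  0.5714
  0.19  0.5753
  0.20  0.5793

σ√T = 0.25·√0.75 = 0.2165
ln(S/K) + (r + σ²/2)T = ln(390/388) + (0.007 + 0.25²/2)·0.75 = 0.0051 + 0.0287 = 0.0338
d₁ = 0.0338 / 0.2165 = 0.1562 → 0.16
d₂ = d₁ − σ√T = 0.1562 − 0.2165 = -0.0603 → -0.06
exp(−rT) = exp(−0.007·0.75) = 0.9948
C = 390·N(0.16) − 388·0.9948·N(-0.06) = 390·0.5636 − 388·0.9948·0.4761 = 219.8040 − 183.7662 = 36.0378

$36.04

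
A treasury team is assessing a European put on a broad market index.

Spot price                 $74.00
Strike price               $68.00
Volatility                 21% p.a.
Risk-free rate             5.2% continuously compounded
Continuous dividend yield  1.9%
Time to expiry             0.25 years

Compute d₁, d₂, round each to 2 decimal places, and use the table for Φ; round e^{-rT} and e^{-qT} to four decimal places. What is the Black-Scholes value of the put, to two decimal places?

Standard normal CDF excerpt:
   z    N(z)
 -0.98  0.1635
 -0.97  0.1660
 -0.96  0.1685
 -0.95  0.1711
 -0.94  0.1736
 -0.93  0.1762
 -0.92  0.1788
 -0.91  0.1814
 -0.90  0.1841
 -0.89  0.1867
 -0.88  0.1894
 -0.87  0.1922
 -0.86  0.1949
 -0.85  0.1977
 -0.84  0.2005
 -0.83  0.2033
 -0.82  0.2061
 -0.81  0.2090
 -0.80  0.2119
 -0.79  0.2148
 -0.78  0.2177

$0.86

σ√T = 0.21 × 0.5000 = 0.1050
d₁ = [ln(74/68) + (0.052 − 0.019 + 0.21²/2)·0.25] / 0.1050 = [0.0846 + 0.0138] / 0.1050 = 0.9364 which rounds to 0.94
d₂ = d₁ − σ√T = 0.9364 − 0.1050 = 0.8314 which rounds to 0.83
exp(−qT) = exp(−0.019·0.25) = 0.9953;  exp(−rT) = exp(−0.052·0.25) = 0.9871
N(−d₂) = N(-0.83) = 0.2033;  N(−d₁) = N(-0.94) = 0.1736
P = 68·0.9871·0.2033 − 74·0.9953·0.1736 = 13.6461 − 12.7860 = 0.8600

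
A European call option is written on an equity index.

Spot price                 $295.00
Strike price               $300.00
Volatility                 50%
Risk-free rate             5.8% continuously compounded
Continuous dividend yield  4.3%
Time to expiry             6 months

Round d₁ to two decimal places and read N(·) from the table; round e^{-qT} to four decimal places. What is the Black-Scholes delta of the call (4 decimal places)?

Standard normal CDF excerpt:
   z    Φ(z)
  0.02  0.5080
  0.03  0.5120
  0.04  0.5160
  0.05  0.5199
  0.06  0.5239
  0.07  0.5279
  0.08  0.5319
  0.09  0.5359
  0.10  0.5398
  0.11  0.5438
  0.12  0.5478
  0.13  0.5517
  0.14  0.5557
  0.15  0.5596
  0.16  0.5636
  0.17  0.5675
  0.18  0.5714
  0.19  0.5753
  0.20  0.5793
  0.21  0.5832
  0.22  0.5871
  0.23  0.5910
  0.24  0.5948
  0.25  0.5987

σ√T = 0.5 × 0.7071 = 0.3536
d₁ = [ln(295/300) + (0.058 − 0.043 + ½·0.5²)·0.5] / (σ√T) = (-0.0168 + 0.0700) / 0.3536 = 0.1505 which rounds to 0.15
N(d₁) = N(0.15) = 0.5596
Δ_call = e^(−qT)·N(d₁) = 0.9787·0.5596 = 0.5477

0.5477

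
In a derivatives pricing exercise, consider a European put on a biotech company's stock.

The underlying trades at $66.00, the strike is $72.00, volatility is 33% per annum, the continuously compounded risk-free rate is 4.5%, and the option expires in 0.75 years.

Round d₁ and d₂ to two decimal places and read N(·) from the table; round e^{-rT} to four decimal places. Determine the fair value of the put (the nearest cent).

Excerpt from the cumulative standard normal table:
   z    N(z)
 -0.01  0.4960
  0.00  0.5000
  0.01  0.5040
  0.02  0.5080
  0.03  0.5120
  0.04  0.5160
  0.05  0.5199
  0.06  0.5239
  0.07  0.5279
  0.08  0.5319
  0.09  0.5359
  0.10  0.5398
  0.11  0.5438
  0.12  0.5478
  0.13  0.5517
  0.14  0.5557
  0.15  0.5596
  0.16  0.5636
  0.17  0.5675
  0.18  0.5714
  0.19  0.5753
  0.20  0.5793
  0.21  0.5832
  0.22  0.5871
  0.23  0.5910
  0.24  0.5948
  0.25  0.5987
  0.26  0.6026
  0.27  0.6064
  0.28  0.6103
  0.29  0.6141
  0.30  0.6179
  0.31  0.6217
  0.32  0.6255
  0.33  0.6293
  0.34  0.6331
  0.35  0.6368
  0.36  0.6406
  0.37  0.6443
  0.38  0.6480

$9.75

σ√T = 0.33 × 0.8660 = 0.2858
d₁ = [ln(66/72) + (0.045 + 0.33²/2)·0.75] / 0.2858 = [-0.0870 + 0.0746] / 0.2858 = -0.0435 which rounds to -0.04
d₂ = d₁ − σ√T = -0.0435 − 0.2858 = -0.3293 which rounds to -0.33
e^(−rT) = e^(−0.045·0.75) = 0.9668
P = 72·0.9668·N(0.33) − 66·N(0.04) = 72·0.9668·0.6293 − 66·0.5160 = 43.8053 − 34.0560 = 9.7493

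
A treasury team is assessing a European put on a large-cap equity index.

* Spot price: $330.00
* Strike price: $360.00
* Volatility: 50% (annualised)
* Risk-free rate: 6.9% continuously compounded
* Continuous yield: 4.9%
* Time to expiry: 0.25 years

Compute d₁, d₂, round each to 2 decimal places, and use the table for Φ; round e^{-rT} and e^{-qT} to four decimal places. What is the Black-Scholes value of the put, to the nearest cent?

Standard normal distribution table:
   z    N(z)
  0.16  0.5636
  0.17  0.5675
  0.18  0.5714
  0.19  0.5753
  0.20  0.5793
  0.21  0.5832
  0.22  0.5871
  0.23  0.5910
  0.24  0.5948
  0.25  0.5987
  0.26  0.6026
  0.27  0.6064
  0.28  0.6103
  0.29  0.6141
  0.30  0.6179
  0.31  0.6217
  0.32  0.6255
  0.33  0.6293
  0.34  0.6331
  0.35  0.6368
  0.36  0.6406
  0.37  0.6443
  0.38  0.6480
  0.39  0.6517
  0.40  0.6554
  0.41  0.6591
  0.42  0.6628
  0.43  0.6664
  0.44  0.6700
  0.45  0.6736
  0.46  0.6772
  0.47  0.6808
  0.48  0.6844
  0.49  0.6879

σ√T = 0.5 × 0.5000 = 0.2500
d₁ = [ln(330/360) + (0.069 − 0.049 + 0.5²/2)·0.25] / 0.2500 = [-0.0870 + 0.0363] / 0.2500 = -0.2030 ⇒ -0.20
d₂ = d₁ − σ√T = -0.2030 − 0.2500 = -0.4530 ⇒ -0.45
e^(−qT) = e^(−0.049·0.25) = 0.9878;  e^(−rT) = e^(−0.069·0.25) = 0.9829
P = 360·0.9829·N(0.45) − 330·0.9878·N(0.20) = 360·0.9829·0.6736 − 330·0.9878·0.5793 = 238.3493 − 188.8367 = 49.5126

$49.51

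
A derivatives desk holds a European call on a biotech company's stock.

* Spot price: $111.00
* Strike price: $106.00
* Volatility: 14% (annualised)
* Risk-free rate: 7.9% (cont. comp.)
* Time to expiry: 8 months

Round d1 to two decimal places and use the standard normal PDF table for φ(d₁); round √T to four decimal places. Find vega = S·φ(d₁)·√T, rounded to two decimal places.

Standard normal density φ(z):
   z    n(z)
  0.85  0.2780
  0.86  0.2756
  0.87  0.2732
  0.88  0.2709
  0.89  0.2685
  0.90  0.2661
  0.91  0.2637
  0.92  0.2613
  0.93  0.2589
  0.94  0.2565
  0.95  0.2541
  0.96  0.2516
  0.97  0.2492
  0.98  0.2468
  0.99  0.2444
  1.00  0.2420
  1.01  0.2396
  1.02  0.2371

23.68

σ√T = 0.14 × 0.8165 = 0.1143
d₁ = [ln(111/106) + (0.079 + 0.14²/2)·0.6667] / 0.1143 = [0.0461 + 0.0592] / 0.1143 = 0.9211 ⇒ 0.92
√T = √0.6667 = 0.8165
φ(d₁) = φ(0.92) = 0.2613
vega = S·φ(d₁)·√T = 111·0.2613·0.8165 = 23.6820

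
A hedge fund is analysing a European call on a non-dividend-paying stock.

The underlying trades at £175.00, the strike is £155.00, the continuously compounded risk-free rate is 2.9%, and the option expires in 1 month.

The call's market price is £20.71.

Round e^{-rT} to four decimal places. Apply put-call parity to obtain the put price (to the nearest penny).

e^(−rT) = e^(−0.029·0.08333) = 0.9976
Put-call parity: C − P = S − K·e^(−rT) = 175 − 155·0.9976 = 175 − 154.6280 = 20.3720
P = C − (C − P) = 20.71 − (20.3720) = 0.3380

£0.34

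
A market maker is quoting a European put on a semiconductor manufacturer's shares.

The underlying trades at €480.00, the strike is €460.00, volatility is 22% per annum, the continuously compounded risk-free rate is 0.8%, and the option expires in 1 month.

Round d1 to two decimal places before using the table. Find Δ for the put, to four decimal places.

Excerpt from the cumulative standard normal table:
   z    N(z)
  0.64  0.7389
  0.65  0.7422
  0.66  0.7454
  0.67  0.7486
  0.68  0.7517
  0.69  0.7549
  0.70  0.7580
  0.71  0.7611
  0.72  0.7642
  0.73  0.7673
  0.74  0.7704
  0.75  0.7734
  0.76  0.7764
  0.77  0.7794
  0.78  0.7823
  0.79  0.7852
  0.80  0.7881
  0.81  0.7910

-0.2389

σ√T = 0.22 × 0.2887 = 0.0635
d₁ = [ln(480/460) + (0.008 + 0.22²/2)·0.08333] / 0.0635 = [0.0426 + 0.0027] / 0.0635 = 0.7124 → 0.71
N(d₁) = N(0.71) = 0.7611
Δ_put = N(d₁) − 1 = 0.7611 − 1 = -0.2389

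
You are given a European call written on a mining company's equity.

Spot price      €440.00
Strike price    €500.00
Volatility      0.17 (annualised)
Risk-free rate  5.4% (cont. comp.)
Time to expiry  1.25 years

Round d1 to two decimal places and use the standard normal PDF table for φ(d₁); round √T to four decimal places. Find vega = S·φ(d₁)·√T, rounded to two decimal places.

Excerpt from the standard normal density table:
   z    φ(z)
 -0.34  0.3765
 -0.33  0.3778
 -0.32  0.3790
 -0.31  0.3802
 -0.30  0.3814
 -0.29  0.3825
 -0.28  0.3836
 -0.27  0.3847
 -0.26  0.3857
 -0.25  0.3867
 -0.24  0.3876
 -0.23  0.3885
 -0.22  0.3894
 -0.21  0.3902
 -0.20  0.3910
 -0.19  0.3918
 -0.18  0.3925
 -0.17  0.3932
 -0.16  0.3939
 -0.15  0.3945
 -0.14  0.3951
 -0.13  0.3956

T = 1.25;  σ√T = 0.1901
d₁ = [ln(440/500) + (0.054 + 0.17²/2)·1.25] / 0.1901 = [-0.1278 + 0.0856] / 0.1901 = -0.2224 → -0.22
√T = √1.25 = 1.1180
φ(d₁) = φ(-0.22) = 0.3894
vega = S·φ(d₁)·√T = 440·0.3894·1.1180 = 191.5536
(Vega is the same for a European call and put with the same parameters.)

191.55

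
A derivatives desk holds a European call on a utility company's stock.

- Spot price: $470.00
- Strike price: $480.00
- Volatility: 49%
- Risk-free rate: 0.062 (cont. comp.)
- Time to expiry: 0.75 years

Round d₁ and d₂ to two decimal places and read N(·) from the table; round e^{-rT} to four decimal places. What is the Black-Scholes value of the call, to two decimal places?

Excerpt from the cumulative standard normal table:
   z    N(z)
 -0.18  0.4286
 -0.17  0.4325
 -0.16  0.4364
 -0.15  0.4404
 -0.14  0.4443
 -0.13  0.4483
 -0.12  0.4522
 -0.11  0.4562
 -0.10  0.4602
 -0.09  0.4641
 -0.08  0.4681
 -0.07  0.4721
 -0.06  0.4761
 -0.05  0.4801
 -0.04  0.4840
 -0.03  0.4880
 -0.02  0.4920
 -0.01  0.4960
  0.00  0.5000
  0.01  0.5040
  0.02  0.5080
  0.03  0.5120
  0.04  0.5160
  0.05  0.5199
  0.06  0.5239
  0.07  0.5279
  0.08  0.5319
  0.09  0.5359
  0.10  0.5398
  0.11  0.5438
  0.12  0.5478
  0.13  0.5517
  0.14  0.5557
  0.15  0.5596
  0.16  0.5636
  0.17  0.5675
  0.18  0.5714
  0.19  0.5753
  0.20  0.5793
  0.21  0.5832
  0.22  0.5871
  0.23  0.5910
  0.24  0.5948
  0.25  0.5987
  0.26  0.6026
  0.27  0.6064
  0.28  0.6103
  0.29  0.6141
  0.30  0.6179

$83.21

σ√T = 0.49 × 0.8660 = 0.4244
d₁ = [ln(470/480) + (0.062 + ½·0.49²)·0.75] / (σ√T) = (-0.0211 + 0.1365) / 0.4244 = 0.2721 ≈ 0.27
d₂ = 0.2721 − 0.4244 = -0.1522 ≈ -0.15
e^(−rT) = e^(−0.062·0.75) = 0.9546
C = 470·N(0.27) − 480·0.9546·N(-0.15) = 470·0.6064 − 480·0.9546·0.4404 = 285.0080 − 201.7948 = 83.2132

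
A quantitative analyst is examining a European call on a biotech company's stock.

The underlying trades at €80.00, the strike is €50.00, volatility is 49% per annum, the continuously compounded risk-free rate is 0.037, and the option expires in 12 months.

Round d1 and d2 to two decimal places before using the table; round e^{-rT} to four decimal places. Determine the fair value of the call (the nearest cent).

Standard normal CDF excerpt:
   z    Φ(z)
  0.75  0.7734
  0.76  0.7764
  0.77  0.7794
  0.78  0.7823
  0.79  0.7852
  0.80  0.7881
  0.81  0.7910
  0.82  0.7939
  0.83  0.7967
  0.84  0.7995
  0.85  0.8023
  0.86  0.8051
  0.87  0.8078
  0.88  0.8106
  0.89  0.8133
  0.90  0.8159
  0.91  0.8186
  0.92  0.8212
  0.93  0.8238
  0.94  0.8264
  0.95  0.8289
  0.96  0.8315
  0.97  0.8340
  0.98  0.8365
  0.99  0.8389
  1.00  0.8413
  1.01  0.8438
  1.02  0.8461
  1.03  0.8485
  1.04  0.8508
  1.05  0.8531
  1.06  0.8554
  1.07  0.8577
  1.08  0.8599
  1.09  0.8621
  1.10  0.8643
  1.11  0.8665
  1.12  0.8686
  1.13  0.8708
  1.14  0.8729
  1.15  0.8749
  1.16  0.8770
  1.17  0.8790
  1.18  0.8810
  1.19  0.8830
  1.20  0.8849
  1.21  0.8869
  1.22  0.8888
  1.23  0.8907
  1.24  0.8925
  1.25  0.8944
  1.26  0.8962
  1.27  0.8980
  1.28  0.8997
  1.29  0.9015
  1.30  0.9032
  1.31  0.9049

€34.14

σ√T = 0.49·√1 = 0.4900
d₁ = [ln(80/50) + (0.037 + 0.49²/2)·1] / 0.4900 = [0.4700 + 0.1570] / 0.4900 = 1.2797 ≈ 1.28
d₂ = d₁ − σ√T = 1.2797 − 0.4900 = 0.7897 ≈ 0.79
exp(−rT) = exp(−0.037·1) = 0.9637
C = 80·N(1.28) − 50·0.9637·N(0.79) = 80·0.8997 − 50·0.9637·0.7852 = 71.9760 − 37.8349 = 34.1411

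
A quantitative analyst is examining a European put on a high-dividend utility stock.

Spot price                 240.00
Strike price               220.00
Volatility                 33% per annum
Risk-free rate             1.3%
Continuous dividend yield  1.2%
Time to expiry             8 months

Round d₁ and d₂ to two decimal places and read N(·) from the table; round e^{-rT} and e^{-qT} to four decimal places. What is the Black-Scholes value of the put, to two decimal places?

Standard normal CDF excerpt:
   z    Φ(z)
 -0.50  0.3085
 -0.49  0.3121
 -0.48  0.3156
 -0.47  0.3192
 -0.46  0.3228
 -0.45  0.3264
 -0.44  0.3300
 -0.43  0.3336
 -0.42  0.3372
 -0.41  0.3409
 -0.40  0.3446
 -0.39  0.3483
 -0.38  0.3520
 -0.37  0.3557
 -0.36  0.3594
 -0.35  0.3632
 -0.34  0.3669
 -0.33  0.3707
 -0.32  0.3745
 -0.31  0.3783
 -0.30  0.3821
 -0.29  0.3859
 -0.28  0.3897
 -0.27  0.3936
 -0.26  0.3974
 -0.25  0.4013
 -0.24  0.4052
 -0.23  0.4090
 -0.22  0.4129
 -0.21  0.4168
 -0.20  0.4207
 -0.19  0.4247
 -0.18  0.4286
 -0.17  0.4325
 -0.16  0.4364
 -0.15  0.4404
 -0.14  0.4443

15.78

σ√T = 0.33·√0.6667 = 0.2694
d₁ = [ln(240/220) + (0.013 − 0.012 + 0.33²/2)·0.6667] / 0.2694 = [0.0870 + 0.0370] / 0.2694 = 0.4601 → 0.46
d₂ = d₁ − σ√T = 0.4601 − 0.2694 = 0.1907 → 0.19
exp(−qT) = exp(−0.012·0.6667) = 0.9920;  exp(−rT) = exp(−0.013·0.6667) = 0.9914
N(−d₂) = N(-0.19) = 0.4247;  N(−d₁) = N(-0.46) = 0.3228
P = 220·0.9914·0.4247 − 240·0.9920·0.3228 = 92.6305 − 76.8522 = 15.7782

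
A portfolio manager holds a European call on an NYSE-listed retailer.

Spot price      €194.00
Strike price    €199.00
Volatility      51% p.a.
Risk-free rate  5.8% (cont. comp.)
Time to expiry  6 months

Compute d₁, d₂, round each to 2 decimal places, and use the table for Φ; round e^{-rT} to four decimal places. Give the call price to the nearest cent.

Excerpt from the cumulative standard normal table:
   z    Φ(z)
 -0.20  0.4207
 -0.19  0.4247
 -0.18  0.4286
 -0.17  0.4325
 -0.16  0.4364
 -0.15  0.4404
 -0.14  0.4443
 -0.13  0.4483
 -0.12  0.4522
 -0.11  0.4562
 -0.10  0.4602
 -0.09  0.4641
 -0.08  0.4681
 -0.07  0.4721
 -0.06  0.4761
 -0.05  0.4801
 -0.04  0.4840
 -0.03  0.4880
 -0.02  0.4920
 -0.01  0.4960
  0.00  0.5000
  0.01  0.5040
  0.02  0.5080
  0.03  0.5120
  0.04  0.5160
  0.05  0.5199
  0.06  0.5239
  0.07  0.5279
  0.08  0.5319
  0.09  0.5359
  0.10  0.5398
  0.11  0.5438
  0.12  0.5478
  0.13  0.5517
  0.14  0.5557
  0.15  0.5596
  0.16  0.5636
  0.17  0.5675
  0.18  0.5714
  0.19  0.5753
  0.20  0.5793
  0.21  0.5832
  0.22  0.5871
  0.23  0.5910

€28.00

T = 0.5;  σ√T = 0.3606
d₁ = [ln(194/199) + (0.058 + 0.51²/2)·0.5] / 0.3606 = [-0.0254 + 0.0940] / 0.3606 = 0.1902 → 0.19
d₂ = d₁ − σ√T = 0.1902 − 0.3606 = -0.1705 → -0.17
e^(−rT) = e^(−0.058·0.5) = 0.9714
N(d₁) = N(0.19) = 0.5753;  N(d₂) = N(-0.17) = 0.4325
C = 194·0.5753 − 199·0.9714·0.4325 = 111.6082 − 83.6060 = 28.0022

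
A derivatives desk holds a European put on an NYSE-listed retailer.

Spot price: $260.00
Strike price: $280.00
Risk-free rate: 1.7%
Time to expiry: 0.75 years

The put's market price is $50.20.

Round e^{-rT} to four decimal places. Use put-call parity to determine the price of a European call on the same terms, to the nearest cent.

e^(−rT) = e^(−0.017·0.75) = 0.9873
Put-call parity: C − P = S − K·e^(−rT) = 260 − 280·0.9873 = 260 − 276.4440 = -16.4440
C = P + (C − P) = 50.20 + (-16.4440) = 33.7560

$33.76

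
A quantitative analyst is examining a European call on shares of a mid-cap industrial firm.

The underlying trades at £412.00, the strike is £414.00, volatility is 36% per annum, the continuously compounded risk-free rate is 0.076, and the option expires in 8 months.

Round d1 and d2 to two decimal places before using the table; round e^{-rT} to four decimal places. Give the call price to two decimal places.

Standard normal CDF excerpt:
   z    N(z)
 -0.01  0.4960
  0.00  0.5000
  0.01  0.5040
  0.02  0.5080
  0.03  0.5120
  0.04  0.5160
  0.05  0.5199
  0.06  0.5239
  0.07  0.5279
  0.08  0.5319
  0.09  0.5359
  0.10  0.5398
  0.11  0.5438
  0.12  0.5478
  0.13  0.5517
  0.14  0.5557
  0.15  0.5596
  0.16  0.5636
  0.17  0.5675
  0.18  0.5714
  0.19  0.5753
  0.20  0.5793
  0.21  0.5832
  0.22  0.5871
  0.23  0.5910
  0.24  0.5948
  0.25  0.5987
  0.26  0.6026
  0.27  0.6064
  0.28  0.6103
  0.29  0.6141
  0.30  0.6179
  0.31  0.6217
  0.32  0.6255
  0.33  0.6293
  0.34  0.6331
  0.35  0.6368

£56.23

σ√T = 0.36·√0.6667 = 0.2939
d₁ = [ln(412/414) + (0.076 + 0.36²/2)·0.6667] / 0.2939 = [-0.0048 + 0.0939] / 0.2939 = 0.3029 → 0.30
d₂ = d₁ − σ√T = 0.3029 − 0.2939 = 0.0089 → 0.01
exp(−rT) = exp(−0.076·0.6667) = 0.9506
N(d₁) = N(0.30) = 0.6179;  N(d₂) = N(0.01) = 0.5040
C = 412·0.6179 − 414·0.9506·0.5040 = 254.5748 − 198.3484 = 56.2264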